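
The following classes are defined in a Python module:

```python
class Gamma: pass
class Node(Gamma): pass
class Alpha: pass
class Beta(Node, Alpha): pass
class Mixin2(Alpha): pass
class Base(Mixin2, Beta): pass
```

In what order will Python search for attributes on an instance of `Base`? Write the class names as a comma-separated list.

L[Base] = Base + merge(L[Mixin2], L[Beta], [Mixin2 Beta])
  take Mixin2:  [Mixin2 Alpha object] + [Beta Node Gamma Alpha object] + [Mixin2 Beta]
  take Beta:  [Alpha object] + [Beta Node Gamma Alpha object] + [Beta]
  take Node:  [Alpha object] + [Node Gamma Alpha object]
  take Gamma:  [Alpha object] + [Gamma Alpha object]
  take Alpha:  [Alpha object] + [Alpha object]
  take object:  [object] + [object]

Base, Mixin2, Beta, Node, Gamma, Alpha, object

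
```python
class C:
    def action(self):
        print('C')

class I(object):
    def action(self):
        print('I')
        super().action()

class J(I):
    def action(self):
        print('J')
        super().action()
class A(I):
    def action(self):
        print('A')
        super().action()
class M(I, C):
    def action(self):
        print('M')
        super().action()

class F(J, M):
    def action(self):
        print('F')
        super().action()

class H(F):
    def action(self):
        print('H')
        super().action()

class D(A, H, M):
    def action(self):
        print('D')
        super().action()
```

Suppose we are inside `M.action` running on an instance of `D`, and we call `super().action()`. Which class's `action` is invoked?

I

L[D] = D + merge(L[A], L[H], L[M], [A H M])
  take A:  [A I object] + [H F J M I C object] + [M I C object] + [A H M]
  take H:  [I object] + [H F J M I C object] + [M I C object] + [H M]
  take F:  [I object] + [F J M I C object] + [M I C object] + [M]
  take J:  [I object] + [J M I C object] + [M I C object] + [M]
  take M:  [I object] + [M I C object] + [M I C object] + [M]
  take I:  [I object] + [I C object] + [I C object]
  take C:  [object] + [C object] + [C object]
  take object:  [object] + [object] + [object]
MRO: D A H F J M I C object
super() in M.action on a D instance goes to the class after M in D's MRO: I.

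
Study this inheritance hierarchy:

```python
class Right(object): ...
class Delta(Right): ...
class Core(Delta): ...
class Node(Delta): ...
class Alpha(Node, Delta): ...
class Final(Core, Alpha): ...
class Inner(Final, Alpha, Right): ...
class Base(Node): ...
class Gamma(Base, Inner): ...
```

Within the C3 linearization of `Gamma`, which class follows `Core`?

Alpha

L[Gamma] = Gamma + merge(L[Base], L[Inner], [Base Inner])
  take Base:  [Base Node Delta Right object] + [Inner Final Core Alpha Node Delta Right object] + [Base Inner]
  take Inner:  [Node Delta Right object] + [Inner Final Core Alpha Node Delta Right object] + [Inner]
  take Final:  [Node Delta Right object] + [Final Core Alpha Node Delta Right object]
  take Core:  [Node Delta Right object] + [Core Alpha Node Delta Right object]
  take Alpha:  [Node Delta Right object] + [Alpha Node Delta Right object]
  take Node:  [Node Delta Right object] + [Node Delta Right object]
  take Delta:  [Delta Right object] + [Delta Right object]
  take Right:  [Right object] + [Right object]
  take object:  [object] + [object]
MRO: Gamma Base Inner Final Core Alpha Node Delta Right object
Core is at position 4; next is Alpha.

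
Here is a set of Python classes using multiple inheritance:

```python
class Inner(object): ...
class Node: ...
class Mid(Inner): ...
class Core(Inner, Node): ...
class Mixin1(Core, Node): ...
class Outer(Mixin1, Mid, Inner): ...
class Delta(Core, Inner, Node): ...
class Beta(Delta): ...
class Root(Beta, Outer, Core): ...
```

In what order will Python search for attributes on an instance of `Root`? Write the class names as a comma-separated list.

L[Root] = Root + merge(L[Beta], L[Outer], L[Core], [Beta Outer Core])
  take Beta:  [Beta Delta Core Inner Node object] + [Outer Mixin1 Core Mid Inner Node object] + [Core Inner Node object] + [Beta Outer Core]
  take Delta:  [Delta Core Inner Node object] + [Outer Mixin1 Core Mid Inner Node object] + [Core Inner Node object] + [Outer Core]
  take Outer:  [Core Inner Node object] + [Outer Mixin1 Core Mid Inner Node object] + [Core Inner Node object] + [Outer Core]
  take Mixin1:  [Core Inner Node object] + [Mixin1 Core Mid Inner Node object] + [Core Inner Node object] + [Core]
  take Core:  [Core Inner Node object] + [Core Mid Inner Node object] + [Core Inner Node object] + [Core]
  take Mid:  [Inner Node object] + [Mid Inner Node object] + [Inner Node object]
  take Inner:  [Inner Node object] + [Inner Node object] + [Inner Node object]
  take Node:  [Node object] + [Node object] + [Node object]
  take object:  [object] + [object] + [object]

Root, Beta, Delta, Outer, Mixin1, Core, Mid, Inner, Node, object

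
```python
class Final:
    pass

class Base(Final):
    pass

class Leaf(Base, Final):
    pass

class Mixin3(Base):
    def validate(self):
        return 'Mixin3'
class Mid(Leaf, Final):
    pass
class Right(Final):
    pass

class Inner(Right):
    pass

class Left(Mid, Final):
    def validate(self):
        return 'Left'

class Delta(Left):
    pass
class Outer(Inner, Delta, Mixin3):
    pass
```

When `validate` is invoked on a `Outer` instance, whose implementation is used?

Left

L[Outer] = Outer + merge(L[Inner], L[Delta], L[Mixin3], [Inner Delta Mixin3])
  take Inner:  [Inner Right Final object] + [Delta Left Mid Leaf Base Final object] + [Mixin3 Base Final object] + [Inner Delta Mixin3]
  take Right:  [Right Final object] + [Delta Left Mid Leaf Base Final object] + [Mixin3 Base Final object] + [Delta Mixin3]
  take Delta:  [Final object] + [Delta Left Mid Leaf Base Final object] + [Mixin3 Base Final object] + [Delta Mixin3]
  take Left:  [Final object] + [Left Mid Leaf Base Final object] + [Mixin3 Base Final object] + [Mixin3]
  take Mid:  [Final object] + [Mid Leaf Base Final object] + [Mixin3 Base Final object] + [Mixin3]
  take Leaf:  [Final object] + [Leaf Base Final object] + [Mixin3 Base Final object] + [Mixin3]
  take Mixin3:  [Final object] + [Base Final object] + [Mixin3 Base Final object] + [Mixin3]
  take Base:  [Final object] + [Base Final object] + [Base Final object]
  take Final:  [Final object] + [Final object] + [Final object]
  take object:  [object] + [object] + [object]
MRO: Outer Inner Right Delta Left Mid Leaf Mixin3 Base Final object
validate is defined in: Left, Mixin3. First along the MRO is Left.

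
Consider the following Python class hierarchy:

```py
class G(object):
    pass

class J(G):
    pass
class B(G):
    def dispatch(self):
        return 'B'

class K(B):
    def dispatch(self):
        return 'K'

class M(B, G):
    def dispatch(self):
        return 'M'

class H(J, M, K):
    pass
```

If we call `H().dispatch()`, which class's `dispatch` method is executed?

M

L[H] = H + merge(L[J], L[M], L[K], [J M K])
  take J:  [J G object] + [M B G object] + [K B G object] + [J M K]
  take M:  [G object] + [M B G object] + [K B G object] + [M K]
  take K:  [G object] + [B G object] + [K B G object] + [K]
  take B:  [G object] + [B G object] + [B G object]
  take G:  [G object] + [G object] + [G object]
  take object:  [object] + [object] + [object]
MRO: H J M K B G object
dispatch is defined in: B, K, M. First along the MRO is M.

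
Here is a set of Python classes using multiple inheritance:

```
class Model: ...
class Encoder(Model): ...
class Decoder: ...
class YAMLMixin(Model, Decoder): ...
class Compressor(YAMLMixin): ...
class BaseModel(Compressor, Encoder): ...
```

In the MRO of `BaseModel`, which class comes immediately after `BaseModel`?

Compressor

L[BaseModel] = BaseModel + merge(L[Compressor], L[Encoder], [Compressor Encoder])
  take Compressor:  [Compressor YAMLMixin Model Decoder object] + [Encoder Model object] + [Compressor Encoder]
  take YAMLMixin:  [YAMLMixin Model Decoder object] + [Encoder Model object] + [Encoder]
  take Encoder:  [Model Decoder object] + [Encoder Model object] + [Encoder]
  take Model:  [Model Decoder object] + [Model object]
  take Decoder:  [Decoder object] + [object]
  take object:  [object] + [object]
MRO: BaseModel Compressor YAMLMixin Encoder Model Decoder object
BaseModel is at position 0; next is Compressor.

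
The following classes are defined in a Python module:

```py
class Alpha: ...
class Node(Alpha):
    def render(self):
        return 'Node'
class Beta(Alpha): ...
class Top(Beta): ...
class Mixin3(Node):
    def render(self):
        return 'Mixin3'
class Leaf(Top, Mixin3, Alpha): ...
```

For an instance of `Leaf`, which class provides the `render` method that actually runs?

Mixin3

L[Leaf] = Leaf + merge(L[Top], L[Mixin3], L[Alpha], [Top Mixin3 Alpha])
  take Top:  [Top Beta Alpha object] + [Mixin3 Node Alpha object] + [Alpha object] + [Top Mixin3 Alpha]
  take Beta:  [Beta Alpha object] + [Mixin3 Node Alpha object] + [Alpha object] + [Mixin3 Alpha]
  take Mixin3:  [Alpha object] + [Mixin3 Node Alpha object] + [Alpha object] + [Mixin3 Alpha]
  take Node:  [Alpha object] + [Node Alpha object] + [Alpha object] + [Alpha]
  take Alpha:  [Alpha object] + [Alpha object] + [Alpha object] + [Alpha]
  take object:  [object] + [object] + [object]
MRO: Leaf Top Beta Mixin3 Node Alpha object
render is defined in: Mixin3, Node. First along the MRO is Mixin3.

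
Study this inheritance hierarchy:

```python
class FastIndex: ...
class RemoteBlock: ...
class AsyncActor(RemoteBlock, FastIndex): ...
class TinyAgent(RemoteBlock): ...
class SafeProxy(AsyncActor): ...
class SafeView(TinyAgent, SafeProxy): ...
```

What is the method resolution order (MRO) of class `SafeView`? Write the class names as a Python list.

L[SafeView] = SafeView + merge(L[TinyAgent], L[SafeProxy], [TinyAgent SafeProxy])
  take TinyAgent:  [TinyAgent RemoteBlock object] + [SafeProxy AsyncActor RemoteBlock FastIndex object] + [TinyAgent SafeProxy]
  take SafeProxy:  [RemoteBlock object] + [SafeProxy AsyncActor RemoteBlock FastIndex object] + [SafeProxy]
  take AsyncActor:  [RemoteBlock object] + [AsyncActor RemoteBlock FastIndex object]
  take RemoteBlock:  [RemoteBlock object] + [RemoteBlock FastIndex object]
  take FastIndex:  [object] + [FastIndex object]
  take object:  [object] + [object]

[SafeView, TinyAgent, SafeProxy, AsyncActor, RemoteBlock, FastIndex, object]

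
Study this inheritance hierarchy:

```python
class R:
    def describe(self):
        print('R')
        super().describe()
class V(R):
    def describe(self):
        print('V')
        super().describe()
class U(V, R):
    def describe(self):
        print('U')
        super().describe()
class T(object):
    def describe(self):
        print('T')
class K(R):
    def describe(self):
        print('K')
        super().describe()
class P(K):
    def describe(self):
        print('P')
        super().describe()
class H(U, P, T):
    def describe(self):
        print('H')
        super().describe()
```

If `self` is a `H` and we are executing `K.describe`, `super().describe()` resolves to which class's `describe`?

R

L[H] = H + merge(L[U], L[P], L[T], [U P T])
  take U:  [U V R object] + [P K R object] + [T object] + [U P T]
  take V:  [V R object] + [P K R object] + [T object] + [P T]
  take P:  [R object] + [P K R object] + [T object] + [P T]
  take K:  [R object] + [K R object] + [T object] + [T]
  take R:  [R object] + [R object] + [T object] + [T]
  take T:  [object] + [object] + [T object] + [T]
  take object:  [object] + [object] + [object]
MRO: H U V P K R T object
super() in K.describe on a H instance goes to the class after K in H's MRO: R.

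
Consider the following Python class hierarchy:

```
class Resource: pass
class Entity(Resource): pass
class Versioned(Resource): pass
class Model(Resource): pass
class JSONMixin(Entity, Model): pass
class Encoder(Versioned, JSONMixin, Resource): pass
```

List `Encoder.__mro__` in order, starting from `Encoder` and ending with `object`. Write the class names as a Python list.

L[Encoder] = Encoder + merge(L[Versioned], L[JSONMixin], L[Resource], [Versioned JSONMixin Resource])
  take Versioned:  [Versioned Resource object] + [JSONMixin Entity Model Resource object] + [Resource object] + [Versioned JSONMixin Resource]
  take JSONMixin:  [Resource object] + [JSONMixin Entity Model Resource object] + [Resource object] + [JSONMixin Resource]
  take Entity:  [Resource object] + [Entity Model Resource object] + [Resource object] + [Resource]
  take Model:  [Resource object] + [Model Resource object] + [Resource object] + [Resource]
  take Resource:  [Resource object] + [Resource object] + [Resource object] + [Resource]
  take object:  [object] + [object] + [object]

[Encoder, Versioned, JSONMixin, Entity, Model, Resource, object]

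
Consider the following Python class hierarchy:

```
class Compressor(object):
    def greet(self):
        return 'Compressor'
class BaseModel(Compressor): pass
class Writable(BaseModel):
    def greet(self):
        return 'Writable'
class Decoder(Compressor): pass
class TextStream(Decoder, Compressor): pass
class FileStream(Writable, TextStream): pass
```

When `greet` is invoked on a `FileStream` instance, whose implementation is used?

L[FileStream] = FileStream + merge(L[Writable], L[TextStream], [Writable TextStream])
  take Writable:  [Writable BaseModel Compressor object] + [TextStream Decoder Compressor object] + [Writable TextStream]
  take BaseModel:  [BaseModel Compressor object] + [TextStream Decoder Compressor object] + [TextStream]
  take TextStream:  [Compressor object] + [TextStream Decoder Compressor object] + [TextStream]
  take Decoder:  [Compressor object] + [Decoder Compressor object]
  take Compressor:  [Compressor object] + [Compressor object]
  take object:  [object] + [object]
MRO: FileStream Writable BaseModel TextStream Decoder Compressor object
greet is defined in: Compressor, Writable. First along the MRO is Writable.

Writable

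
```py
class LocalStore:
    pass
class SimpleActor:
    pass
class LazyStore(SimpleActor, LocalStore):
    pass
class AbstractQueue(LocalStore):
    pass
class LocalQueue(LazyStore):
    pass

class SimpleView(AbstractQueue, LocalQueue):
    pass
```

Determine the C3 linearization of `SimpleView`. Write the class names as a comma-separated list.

L[SimpleView] = SimpleView + merge(L[AbstractQueue], L[LocalQueue], [AbstractQueue LocalQueue])
  take AbstractQueue:  [AbstractQueue LocalStore object] + [LocalQueue LazyStore SimpleActor LocalStore object] + [AbstractQueue LocalQueue]
  take LocalQueue:  [LocalStore object] + [LocalQueue LazyStore SimpleActor LocalStore object] + [LocalQueue]
  take LazyStore:  [LocalStore object] + [LazyStore SimpleActor LocalStore object]
  take SimpleActor:  [LocalStore object] + [SimpleActor LocalStore object]
  take LocalStore:  [LocalStore object] + [LocalStore object]
  take object:  [object] + [object]

SimpleView, AbstractQueue, LocalQueue, LazyStore, SimpleActor, LocalStore, object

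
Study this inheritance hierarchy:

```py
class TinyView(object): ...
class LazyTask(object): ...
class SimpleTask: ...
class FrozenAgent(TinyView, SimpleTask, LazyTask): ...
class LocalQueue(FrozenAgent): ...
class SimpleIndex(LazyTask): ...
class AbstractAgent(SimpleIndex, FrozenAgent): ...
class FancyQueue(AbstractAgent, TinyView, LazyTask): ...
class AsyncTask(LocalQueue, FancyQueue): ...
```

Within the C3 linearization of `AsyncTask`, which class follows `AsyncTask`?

LocalQueue

L[AsyncTask] = AsyncTask + merge(L[LocalQueue], L[FancyQueue], [LocalQueue FancyQueue])
  take LocalQueue:  [LocalQueue FrozenAgent TinyView SimpleTask LazyTask object] + [FancyQueue AbstractAgent SimpleIndex FrozenAgent TinyView SimpleTask LazyTask object] + [LocalQueue FancyQueue]
  take FancyQueue:  [FrozenAgent TinyView SimpleTask LazyTask object] + [FancyQueue AbstractAgent SimpleIndex FrozenAgent TinyView SimpleTask LazyTask object] + [FancyQueue]
  take AbstractAgent:  [FrozenAgent TinyView SimpleTask LazyTask object] + [AbstractAgent SimpleIndex FrozenAgent TinyView SimpleTask LazyTask object]
  take SimpleIndex:  [FrozenAgent TinyView SimpleTask LazyTask object] + [SimpleIndex FrozenAgent TinyView SimpleTask LazyTask object]
  take FrozenAgent:  [FrozenAgent TinyView SimpleTask LazyTask object] + [FrozenAgent TinyView SimpleTask LazyTask object]
  take TinyView:  [TinyView SimpleTask LazyTask object] + [TinyView SimpleTask LazyTask object]
  take SimpleTask:  [SimpleTask LazyTask object] + [SimpleTask LazyTask object]
  take LazyTask:  [LazyTask object] + [LazyTask object]
  take object:  [object] + [object]
MRO: AsyncTask LocalQueue FancyQueue AbstractAgent SimpleIndex FrozenAgent TinyView SimpleTask LazyTask object
AsyncTask is at position 0; next is LocalQueue.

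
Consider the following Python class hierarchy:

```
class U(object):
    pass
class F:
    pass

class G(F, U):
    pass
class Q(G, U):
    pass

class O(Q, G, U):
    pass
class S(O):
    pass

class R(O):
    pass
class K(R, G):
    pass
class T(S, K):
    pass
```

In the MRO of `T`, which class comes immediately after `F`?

U

L[T] = T + merge(L[S], L[K], [S K])
  take S:  [S O Q G F U object] + [K R O Q G F U object] + [S K]
  take K:  [O Q G F U object] + [K R O Q G F U object] + [K]
  take R:  [O Q G F U object] + [R O Q G F U object]
  take O:  [O Q G F U object] + [O Q G F U object]
  take Q:  [Q G F U object] + [Q G F U object]
  take G:  [G F U object] + [G F U object]
  take F:  [F U object] + [F U object]
  take U:  [U object] + [U object]
  take object:  [object] + [object]
MRO: T S K R O Q G F U object
F is at position 7; next is U.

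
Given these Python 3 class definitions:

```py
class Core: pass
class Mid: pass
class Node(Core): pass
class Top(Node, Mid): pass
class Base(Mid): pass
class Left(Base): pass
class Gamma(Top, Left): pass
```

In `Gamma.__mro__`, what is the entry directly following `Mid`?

object

L[Gamma] = Gamma + merge(L[Top], L[Left], [Top Left])
  take Top:  [Top Node Core Mid object] + [Left Base Mid object] + [Top Left]
  take Node:  [Node Core Mid object] + [Left Base Mid object] + [Left]
  take Core:  [Core Mid object] + [Left Base Mid object] + [Left]
  take Left:  [Mid object] + [Left Base Mid object] + [Left]
  take Base:  [Mid object] + [Base Mid object]
  take Mid:  [Mid object] + [Mid object]
  take object:  [object] + [object]
MRO: Gamma Top Node Core Left Base Mid object
Mid is at position 6; next is object.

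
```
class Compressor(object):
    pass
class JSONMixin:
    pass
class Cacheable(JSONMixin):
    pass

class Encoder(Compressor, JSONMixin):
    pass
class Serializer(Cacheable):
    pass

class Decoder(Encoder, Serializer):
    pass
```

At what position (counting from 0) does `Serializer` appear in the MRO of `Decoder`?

L[Decoder] = Decoder + merge(L[Encoder], L[Serializer], [Encoder Serializer])
  take Encoder:  [Encoder Compressor JSONMixin object] + [Serializer Cacheable JSONMixin object] + [Encoder Serializer]
  take Compressor:  [Compressor JSONMixin object] + [Serializer Cacheable JSONMixin object] + [Serializer]
  take Serializer:  [JSONMixin object] + [Serializer Cacheable JSONMixin object] + [Serializer]
  take Cacheable:  [JSONMixin object] + [Cacheable JSONMixin object]
  take JSONMixin:  [JSONMixin object] + [JSONMixin object]
  take object:  [object] + [object]
MRO: Decoder Encoder Compressor Serializer Cacheable JSONMixin object
Serializer sits at index 3.

3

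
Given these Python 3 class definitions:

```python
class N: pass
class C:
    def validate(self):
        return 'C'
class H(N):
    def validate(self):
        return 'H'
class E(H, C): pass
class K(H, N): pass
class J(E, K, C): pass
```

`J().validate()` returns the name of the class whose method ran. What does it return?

H

L[J] = J + merge(L[E], L[K], L[C], [E K C])
  take E:  [E H N C object] + [K H N object] + [C object] + [E K C]
  take K:  [H N C object] + [K H N object] + [C object] + [K C]
  take H:  [H N C object] + [H N object] + [C object] + [C]
  take N:  [N C object] + [N object] + [C object] + [C]
  take C:  [C object] + [object] + [C object] + [C]
  take object:  [object] + [object] + [object]
MRO: J E K H N C object
validate is defined in: C, H. First along the MRO is H.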